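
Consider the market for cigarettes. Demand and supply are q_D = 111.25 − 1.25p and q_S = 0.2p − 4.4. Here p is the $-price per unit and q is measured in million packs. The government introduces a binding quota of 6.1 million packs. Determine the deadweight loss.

$86.19 million

In inverse form: demand p = 89 − 0.8q, supply p = 22 + 5q.
Competitive equilibrium: 89 − 0.8q = 22 + 5q → q* = 11.5517, p* = 79.7586.
At q = 6.1: demand price = 89 − 0.8·6.1 = 84.12; supply price = 22 + 5·6.1 = 52.5.
Δq = 11.5517 − 6.1 = 5.4517; wedge = 84.12 − 52.5 = 31.62.
The triangle = ½ × 5.4517 × 31.62 = $86.19 million.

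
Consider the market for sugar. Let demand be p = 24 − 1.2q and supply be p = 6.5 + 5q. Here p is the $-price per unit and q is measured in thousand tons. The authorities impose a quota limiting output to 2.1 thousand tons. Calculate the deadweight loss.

$1.62 thousand

Competitive equilibrium: 24 − 1.2q = 6.5 + 5q → q* = 2.8226, p* = 20.6129.
At q = 2.1: demand price = 24 − 1.2·2.1 = 21.48; supply price = 6.5 + 5·2.1 = 17.
Δq = 2.8226 − 2.1 = 0.7226; wedge = 21.48 − 17 = 4.48.
Welfare loss = ½ × 0.7226 × 4.48 = $1.62 thousand.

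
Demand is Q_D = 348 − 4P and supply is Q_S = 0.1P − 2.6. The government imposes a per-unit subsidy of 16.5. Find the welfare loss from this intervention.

In inverse form: demand P = 87 − 0.25Q, supply P = 26 + 10Q.
Competitive equilibrium: 87 − 0.25Q = 26 + 10Q → Q* = 5.9512, P* = 85.5122.
The subsidy lowers effective supply by 16.5: P = 9.5 + 10Q.
New quantity: 87 − 0.25Q = 9.5 + 10Q → Q' = 7.561.
Overproduction ΔQ = 7.561 − 5.9512 = 1.6098; wedge = subsidy = 16.5.
Welfare loss = ½ × 1.6098 × 16.5 = 13.28.

13.28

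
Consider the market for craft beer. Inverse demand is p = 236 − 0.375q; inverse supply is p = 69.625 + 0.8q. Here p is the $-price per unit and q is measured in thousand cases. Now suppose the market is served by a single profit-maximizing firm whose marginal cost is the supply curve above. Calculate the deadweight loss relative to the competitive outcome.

Competitive equilibrium: 236 − 0.375q = 69.625 + 0.8q → q* = 141.5957, p* = 182.9016.
Marginal revenue: MR = 236 − 0.75q. Set MR = MC: 236 − 0.75q = 69.625 + 0.8q → q_m = 107.3387.
Price p_m = 236 − 0.375·107.3387 = 195.748; MC(q_m) = 69.625 + 0.8·107.3387 = 155.496.
Competitive q* = 141.5957, so Δq = 34.257; wedge = 195.748 − 155.496 = 40.252.
The triangle = ½ × 34.257 × 40.252 = $689.46 thousand.

$689.46 thousand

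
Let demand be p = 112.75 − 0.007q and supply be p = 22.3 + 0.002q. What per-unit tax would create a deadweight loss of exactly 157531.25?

53.25

Competitive equilibrium: 112.75 − 0.007q = 22.3 + 0.002q → q* = 10050, p* = 42.4.
A tax t gives Δq = t/0.009 and wedge t, so DWL = t²/0.018.
t²/0.018 = 157531.25 → t² = 2835.5625 → t = 53.25.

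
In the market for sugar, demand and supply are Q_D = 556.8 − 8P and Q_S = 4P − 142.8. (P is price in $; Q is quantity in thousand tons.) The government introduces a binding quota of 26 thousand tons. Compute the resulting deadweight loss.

In inverse form: demand P = 69.6 − 0.125Q, supply P = 35.7 + 0.25Q.
Competitive equilibrium: 69.6 − 0.125Q = 35.7 + 0.25Q → Q* = 90.4, P* = 58.3.
At Q = 26: demand price = 69.6 − 0.125·26 = 66.35; supply price = 35.7 + 0.25·26 = 42.2.
ΔQ = 90.4 − 26 = 64.4; wedge = 66.35 − 42.2 = 24.15.
Welfare loss = ½ × 64.4 × 24.15 = $777.63 thousand.

$777.63 thousand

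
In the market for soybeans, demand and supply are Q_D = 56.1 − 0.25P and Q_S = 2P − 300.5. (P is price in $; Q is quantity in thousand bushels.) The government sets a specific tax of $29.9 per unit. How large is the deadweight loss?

$99.33 thousand

In inverse form: demand P = 224.4 − 4Q, supply P = 150.25 + 0.5Q.
Competitive equilibrium: 224.4 − 4Q = 150.25 + 0.5Q → Q* = 16.47778, P* = 158.48889.
With the tax, the buyer price exceeds the seller price by 29.9: (224.4 − 4Q) − (150.25 + 0.5Q) = 29.9 → Q' = 9.83333.
ΔQ = 16.47778 − 9.83333 = 6.64445; the wedge equals the tax, 29.9.
The triangle = ½ × 6.64445 × 29.9 = $99.33 thousand.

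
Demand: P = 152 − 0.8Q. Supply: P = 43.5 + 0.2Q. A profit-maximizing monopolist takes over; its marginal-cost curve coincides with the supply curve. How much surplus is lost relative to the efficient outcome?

1162.69

Competitive equilibrium: 152 − 0.8Q = 43.5 + 0.2Q → Q* = 108.5, P* = 65.2.
Marginal revenue: MR = 152 − 1.6Q. Set MR = MC: 152 − 1.6Q = 43.5 + 0.2Q → Q_m = 60.2778.
Price P_m = 152 − 0.8·60.2778 = 103.7778; MC(Q_m) = 43.5 + 0.2·60.2778 = 55.5556.
Competitive Q* = 108.5, so ΔQ = 48.2222; wedge = 103.7778 − 55.5556 = 48.2222.
DWL = ½ × 48.2222 × 48.2222 = 1162.69.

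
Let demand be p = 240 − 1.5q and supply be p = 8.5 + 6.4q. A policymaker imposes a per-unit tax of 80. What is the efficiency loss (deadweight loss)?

405.06

Competitive equilibrium: 240 − 1.5q = 8.5 + 6.4q → q* = 29.3038, p* = 196.0443.
With the tax, the buyer price exceeds the seller price by 80: (240 − 1.5q) − (8.5 + 6.4q) = 80 → q' = 19.1772.
Δq = 29.3038 − 19.1772 = 10.1266; the wedge equals the tax, 80.
DWL = ½ × 10.1266 × 80 = 405.06.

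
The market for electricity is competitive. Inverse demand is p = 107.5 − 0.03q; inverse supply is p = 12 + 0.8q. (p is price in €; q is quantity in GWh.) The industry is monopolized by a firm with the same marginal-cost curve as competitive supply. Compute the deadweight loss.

Competitive equilibrium: 107.5 − 0.03q = 12 + 0.8q → q* = 115.0602, p* = 104.0482.
Marginal revenue: MR = 107.5 − 0.06q. Set MR = MC: 107.5 − 0.06q = 12 + 0.8q → q_m = 111.0465.
Price p_m = 107.5 − 0.03·111.0465 = 104.1686; MC(q_m) = 12 + 0.8·111.0465 = 100.8372.
Competitive q* = 115.0602, so Δq = 4.0137; wedge = 104.1686 − 100.8372 = 3.3314.
DWL = ½ × 4.0137 × 3.3314 = €6.69.

€6.69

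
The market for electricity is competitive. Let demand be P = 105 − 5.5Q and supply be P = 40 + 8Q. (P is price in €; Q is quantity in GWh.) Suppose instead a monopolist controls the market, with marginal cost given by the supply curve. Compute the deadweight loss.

Competitive equilibrium: 105 − 5.5Q = 40 + 8Q → Q* = 4.8148, P* = 78.5185.
Marginal revenue: MR = 105 − 11Q. Set MR = MC: 105 − 11Q = 40 + 8Q → Q_m = 3.4211.
Price P_m = 105 − 5.5·3.4211 = 86.184; MC(Q_m) = 40 + 8·3.4211 = 67.3688.
Competitive Q* = 4.8148, so ΔQ = 1.3937; wedge = 86.184 − 67.3688 = 18.8152.
Welfare loss = ½ × 1.3937 × 18.8152 = €13.11.

€13.11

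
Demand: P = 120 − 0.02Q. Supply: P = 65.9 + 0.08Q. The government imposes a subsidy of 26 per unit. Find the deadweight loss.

3380

Competitive equilibrium: 120 − 0.02Q = 65.9 + 0.08Q → Q* = 541, P* = 109.18.
The subsidy lowers effective supply by 26: P = 39.9 + 0.08Q.
New quantity: 120 − 0.02Q = 39.9 + 0.08Q → Q' = 801.
Overproduction ΔQ = 801 − 541 = 260; wedge = subsidy = 26.
Welfare loss = ½ × 260 × 26 = 3380.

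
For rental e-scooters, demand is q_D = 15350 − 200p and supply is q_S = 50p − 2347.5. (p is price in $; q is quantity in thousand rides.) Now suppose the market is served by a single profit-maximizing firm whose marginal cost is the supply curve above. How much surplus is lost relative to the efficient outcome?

$493.36 thousand

In inverse form: demand p = 76.75 − 0.005q, supply p = 46.95 + 0.02q.
Competitive equilibrium: 76.75 − 0.005q = 46.95 + 0.02q → q* = 1192, p* = 70.79.
Marginal revenue: MR = 76.75 − 0.01q. Set MR = MC: 76.75 − 0.01q = 46.95 + 0.02q → q_m = 993.333333.
Price p_m = 76.75 − 0.005·993.333333 = 71.783333; MC(q_m) = 46.95 + 0.02·993.333333 = 66.816667.
Competitive q* = 1192, so Δq = 198.666667; wedge = 71.783333 − 66.816667 = 4.966666.
Welfare loss = ½ × 198.666667 × 4.966666 = $493.36 thousand.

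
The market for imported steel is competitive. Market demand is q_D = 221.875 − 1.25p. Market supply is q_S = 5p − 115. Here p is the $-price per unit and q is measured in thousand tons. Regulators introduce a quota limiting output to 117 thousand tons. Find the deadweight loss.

$703.125 thousand

In inverse form: demand p = 177.5 − 0.8q, supply p = 23 + 0.2q.
Competitive equilibrium: 177.5 − 0.8q = 23 + 0.2q → q* = 154.5, p* = 53.9.
At q = 117: demand price = 177.5 − 0.8·117 = 83.9; supply price = 23 + 0.2·117 = 46.4.
Δq = 154.5 − 117 = 37.5; wedge = 83.9 − 46.4 = 37.5.
Welfare loss = ½ × 37.5 × 37.5 = $703.125 thousand.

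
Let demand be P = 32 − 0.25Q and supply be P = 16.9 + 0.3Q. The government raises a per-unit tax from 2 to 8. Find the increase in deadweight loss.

54.55

Competitive equilibrium: 32 − 0.25Q = 16.9 + 0.3Q → Q* = 27.4545, P* = 25.1364.
For a per-unit tax t: ΔQ = t/0.55, so DWL = ½·t·(t/0.55) = t²/1.1.
At t = 2: DWL = 3.636. At t = 8: DWL = 58.182.
Increase = 58.182 − 3.636 = 54.55.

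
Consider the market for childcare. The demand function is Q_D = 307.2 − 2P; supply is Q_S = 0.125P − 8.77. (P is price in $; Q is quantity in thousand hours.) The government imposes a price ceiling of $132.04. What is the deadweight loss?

In inverse form: demand P = 153.6 − 0.5Q, supply P = 70.16 + 8Q.
Competitive equilibrium: 153.6 − 0.5Q = 70.16 + 8Q → Q* = 9.8165, P* = 148.6918.
At the ceiling P = 132.04, quantity supplied = (132.04 − 70.16)/8 = 7.735.
Willingness to pay at Q' = 7.735: 153.6 − 0.5·7.735 = 149.7325.
ΔQ = 9.8165 − 7.735 = 2.0815; wedge = 149.7325 − 132.04 = 17.6925.
DWL = ½ × 2.0815 × 17.6925 = $18.41 thousand.

$18.41 thousand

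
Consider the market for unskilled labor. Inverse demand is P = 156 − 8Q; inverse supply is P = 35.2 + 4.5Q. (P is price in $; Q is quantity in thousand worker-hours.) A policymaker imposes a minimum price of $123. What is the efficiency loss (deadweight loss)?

Competitive equilibrium: 156 − 8Q = 35.2 + 4.5Q → Q* = 9.664, P* = 78.688.
At the floor P = 123, quantity demanded = (156 − 123)/8 = 4.125.
Sellers' marginal cost at Q' = 4.125: 35.2 + 4.5·4.125 = 53.7625.
ΔQ = 9.664 − 4.125 = 5.539; wedge = 123 − 53.7625 = 69.2375.
Deadweight loss = ½ × 5.539 × 69.2375 = $191.75 thousand.

$191.75 thousand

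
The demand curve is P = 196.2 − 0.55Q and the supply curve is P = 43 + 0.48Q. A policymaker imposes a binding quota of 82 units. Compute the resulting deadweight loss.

Competitive equilibrium: 196.2 − 0.55Q = 43 + 0.48Q → Q* = 148.7379, P* = 114.3942.
At Q = 82: demand price = 196.2 − 0.55·82 = 151.1; supply price = 43 + 0.48·82 = 82.36.
ΔQ = 148.7379 − 82 = 66.7379; wedge = 151.1 − 82.36 = 68.74.
The triangle = ½ × 66.7379 × 68.74 = 2293.78.

2293.78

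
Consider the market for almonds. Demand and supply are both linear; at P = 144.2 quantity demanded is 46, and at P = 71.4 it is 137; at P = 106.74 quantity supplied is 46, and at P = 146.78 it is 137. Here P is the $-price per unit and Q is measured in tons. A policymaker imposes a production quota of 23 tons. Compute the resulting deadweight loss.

Demand slope = (71.4 − 144.2)/(137 − 46) = −0.8, so P = 181 − 0.8Q.
Supply slope = (146.78 − 106.74)/(137 − 46) = 0.44, so P = 86.5 + 0.44Q.
Competitive equilibrium: 181 − 0.8Q = 86.5 + 0.44Q → Q* = 76.2097, P* = 120.0323.
At Q = 23: demand price = 181 − 0.8·23 = 162.6; supply price = 86.5 + 0.44·23 = 96.62.
ΔQ = 76.2097 − 23 = 53.2097; wedge = 162.6 − 96.62 = 65.98.
Deadweight loss = ½ × 53.2097 × 65.98 = $1755.39.

$1755.39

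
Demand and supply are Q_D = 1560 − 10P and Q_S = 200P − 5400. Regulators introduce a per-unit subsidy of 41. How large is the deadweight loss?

8004.76

In inverse form: demand P = 156 − 0.1Q, supply P = 27 + 0.005Q.
Competitive equilibrium: 156 − 0.1Q = 27 + 0.005Q → Q* = 1228.5714, P* = 33.1429.
The subsidy lowers effective supply by 41: P = 0.005Q − 14.
New quantity: 156 − 0.1Q = 0.005Q − 14 → Q' = 1619.0476.
Overproduction ΔQ = 1619.0476 − 1228.5714 = 390.4762; wedge = subsidy = 41.
DWL = ½ × 390.4762 × 41 = 8004.76.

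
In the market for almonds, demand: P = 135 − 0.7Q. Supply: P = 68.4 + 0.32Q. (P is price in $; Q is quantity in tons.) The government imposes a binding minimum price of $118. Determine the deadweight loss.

$857.66

Competitive equilibrium: 135 − 0.7Q = 68.4 + 0.32Q → Q* = 65.2941, P* = 89.2941.
At the floor P = 118, quantity demanded = (135 − 118)/0.7 = 24.2857.
Sellers' marginal cost at Q' = 24.2857: 68.4 + 0.32·24.2857 = 76.1714.
ΔQ = 65.2941 − 24.2857 = 41.0084; wedge = 118 − 76.1714 = 41.8286.
Welfare loss = ½ × 41.0084 × 41.8286 = $857.66.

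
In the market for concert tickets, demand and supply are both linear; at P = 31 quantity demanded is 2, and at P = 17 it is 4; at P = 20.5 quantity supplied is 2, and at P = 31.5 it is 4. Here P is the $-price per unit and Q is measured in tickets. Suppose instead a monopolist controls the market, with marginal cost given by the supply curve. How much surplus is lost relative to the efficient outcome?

Demand slope = (17 − 31)/(4 − 2) = −7, so P = 45 − 7Q.
Supply slope = (31.5 − 20.5)/(4 − 2) = 5.5, so P = 9.5 + 5.5Q.
Competitive equilibrium: 45 − 7Q = 9.5 + 5.5Q → Q* = 2.84, P* = 25.12.
Marginal revenue: MR = 45 − 14Q. Set MR = MC: 45 − 14Q = 9.5 + 5.5Q → Q_m = 1.8205.
Price P_m = 45 − 7·1.8205 = 32.2565; MC(Q_m) = 9.5 + 5.5·1.8205 = 19.5128.
Competitive Q* = 2.84, so ΔQ = 1.0195; wedge = 32.2565 − 19.5128 = 12.7437.
Deadweight loss = ½ × 1.0195 × 12.7437 = $6.50.

$6.50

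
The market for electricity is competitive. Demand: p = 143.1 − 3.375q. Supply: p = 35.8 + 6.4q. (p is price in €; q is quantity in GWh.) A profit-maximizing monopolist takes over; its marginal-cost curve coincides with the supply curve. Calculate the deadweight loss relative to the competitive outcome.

Competitive equilibrium: 143.1 − 3.375q = 35.8 + 6.4q → q* = 10.977, p* = 106.0527.
Marginal revenue: MR = 143.1 − 6.75q. Set MR = MC: 143.1 − 6.75q = 35.8 + 6.4q → q_m = 8.1597.
Price p_m = 143.1 − 3.375·8.1597 = 115.561; MC(q_m) = 35.8 + 6.4·8.1597 = 88.0221.
Competitive q* = 10.977, so Δq = 2.8173; wedge = 115.561 − 88.0221 = 27.5389.
The triangle = ½ × 2.8173 × 27.5389 = €38.79.

€38.79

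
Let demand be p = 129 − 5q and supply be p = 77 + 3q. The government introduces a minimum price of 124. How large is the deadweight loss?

121

Competitive equilibrium: 129 − 5q = 77 + 3q → q* = 6.5, p* = 96.5.
At the floor p = 124, quantity demanded = (129 − 124)/5 = 1.
Sellers' marginal cost at q' = 1: 77 + 3·1 = 80.
Δq = 6.5 − 1 = 5.5; wedge = 124 − 80 = 44.
The triangle = ½ × 5.5 × 44 = 121.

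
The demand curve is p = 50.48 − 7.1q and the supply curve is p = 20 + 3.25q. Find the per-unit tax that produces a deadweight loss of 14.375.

17.25

Competitive equilibrium: 50.48 − 7.1q = 20 + 3.25q → q* = 2.9449, p* = 29.571.
A tax t gives Δq = t/10.35 and wedge t, so DWL = t²/20.7.
t²/20.7 = 14.375 → t² = 297.5625 → t = 17.25.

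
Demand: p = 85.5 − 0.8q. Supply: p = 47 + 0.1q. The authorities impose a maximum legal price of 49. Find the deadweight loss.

Competitive equilibrium: 85.5 − 0.8q = 47 + 0.1q → q* = 42.7778, p* = 51.2778.
At the ceiling p = 49, quantity supplied = (49 − 47)/0.1 = 20.
Willingness to pay at q' = 20: 85.5 − 0.8·20 = 69.5.
Δq = 42.7778 − 20 = 22.7778; wedge = 69.5 − 49 = 20.5.
Welfare loss = ½ × 22.7778 × 20.5 = 233.47.

233.47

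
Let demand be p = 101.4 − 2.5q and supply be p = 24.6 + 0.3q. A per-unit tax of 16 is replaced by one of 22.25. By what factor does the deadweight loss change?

1.934

Competitive equilibrium: 101.4 − 2.5q = 24.6 + 0.3q → q* = 27.4286, p* = 32.8286.
For a per-unit tax t: Δq = t/2.8, so DWL = ½·t·(t/2.8) = t²/5.6.
At t = 16: DWL = 45.714. At t = 22.25: DWL = 88.404.
Ratio = (22.25/16)² = 1.934.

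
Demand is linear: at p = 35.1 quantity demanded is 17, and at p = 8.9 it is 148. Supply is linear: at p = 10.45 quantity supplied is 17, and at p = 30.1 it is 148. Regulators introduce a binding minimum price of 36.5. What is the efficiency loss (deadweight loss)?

1049.16

Demand slope = (8.9 − 35.1)/(148 − 17) = −0.2, so p = 38.5 − 0.2q.
Supply slope = (30.1 − 10.45)/(148 − 17) = 0.15, so p = 7.9 + 0.15q.
Competitive equilibrium: 38.5 − 0.2q = 7.9 + 0.15q → q* = 87.4286, p* = 21.0143.
At the floor p = 36.5, quantity demanded = (38.5 − 36.5)/0.2 = 10.
Sellers' marginal cost at q' = 10: 7.9 + 0.15·10 = 9.4.
Δq = 87.4286 − 10 = 77.4286; wedge = 36.5 − 9.4 = 27.1.
Deadweight loss = ½ × 77.4286 × 27.1 = 1049.16.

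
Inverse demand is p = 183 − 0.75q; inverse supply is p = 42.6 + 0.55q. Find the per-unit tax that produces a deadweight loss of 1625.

65

Competitive equilibrium: 183 − 0.75q = 42.6 + 0.55q → q* = 108, p* = 102.
A tax t gives Δq = t/1.3 and wedge t, so DWL = t²/2.6.
t²/2.6 = 1625 → t² = 4225 → t = 65.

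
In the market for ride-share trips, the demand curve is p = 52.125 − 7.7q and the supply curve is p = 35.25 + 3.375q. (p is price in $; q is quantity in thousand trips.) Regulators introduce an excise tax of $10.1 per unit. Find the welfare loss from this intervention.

$4.61 thousand

Competitive equilibrium: 52.125 − 7.7q = 35.25 + 3.375q → q* = 1.5237, p* = 40.3925.
With the tax, the buyer price exceeds the seller price by 10.1: (52.125 − 7.7q) − (35.25 + 3.375q) = 10.1 → q' = 0.6117.
Δq = 1.5237 − 0.6117 = 0.912; the wedge equals the tax, 10.1.
Deadweight loss = ½ × 0.912 × 10.1 = $4.61 thousand.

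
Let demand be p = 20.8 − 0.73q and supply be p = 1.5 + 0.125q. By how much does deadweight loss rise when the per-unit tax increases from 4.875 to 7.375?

17.91

Competitive equilibrium: 20.8 − 0.73q = 1.5 + 0.125q → q* = 22.5731, p* = 4.3216.
For a per-unit tax t: Δq = t/0.855, so DWL = ½·t·(t/0.855) = t²/1.71.
At t = 4.875: DWL = 13.898. At t = 7.375: DWL = 31.807.
Increase = 31.807 − 13.898 = 17.91.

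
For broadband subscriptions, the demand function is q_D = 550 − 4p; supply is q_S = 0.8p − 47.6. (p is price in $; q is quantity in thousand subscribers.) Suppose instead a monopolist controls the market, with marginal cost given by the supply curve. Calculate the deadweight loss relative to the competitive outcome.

$41.39 thousand

In inverse form: demand p = 137.5 − 0.25q, supply p = 59.5 + 1.25q.
Competitive equilibrium: 137.5 − 0.25q = 59.5 + 1.25q → q* = 52, p* = 124.5.
Marginal revenue: MR = 137.5 − 0.5q. Set MR = MC: 137.5 − 0.5q = 59.5 + 1.25q → q_m = 44.5714.
Price p_m = 137.5 − 0.25·44.5714 = 126.3572; MC(q_m) = 59.5 + 1.25·44.5714 = 115.2143.
Competitive q* = 52, so Δq = 7.4286; wedge = 126.3572 − 115.2143 = 11.1429.
Welfare loss = ½ × 7.4286 × 11.1429 = $41.39 thousand.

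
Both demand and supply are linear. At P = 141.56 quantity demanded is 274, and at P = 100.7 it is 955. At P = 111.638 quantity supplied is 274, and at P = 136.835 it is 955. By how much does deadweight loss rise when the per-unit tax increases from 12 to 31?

Demand slope = (100.7 − 141.56)/(955 − 274) = −0.06, so P = 158 − 0.06Q.
Supply slope = (136.835 − 111.638)/(955 − 274) = 0.037, so P = 101.5 + 0.037Q.
Competitive equilibrium: 158 − 0.06Q = 101.5 + 0.037Q → Q* = 582.4742, P* = 123.0515.
For a per-unit tax t: ΔQ = t/0.097, so DWL = ½·t·(t/0.097) = t²/0.194.
At t = 12: DWL = 742.268. At t = 31: DWL = 4953.608.
Increase = 4953.608 − 742.268 = 4211.34.

4211.34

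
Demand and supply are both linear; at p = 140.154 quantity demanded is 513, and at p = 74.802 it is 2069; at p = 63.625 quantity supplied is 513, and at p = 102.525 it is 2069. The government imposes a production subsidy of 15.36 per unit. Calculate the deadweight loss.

1760.67

Demand slope = (74.802 − 140.154)/(2069 − 513) = −0.042, so p = 161.7 − 0.042q.
Supply slope = (102.525 − 63.625)/(2069 − 513) = 0.025, so p = 50.8 + 0.025q.
Competitive equilibrium: 161.7 − 0.042q = 50.8 + 0.025q → q* = 1655.2239, p* = 92.1806.
The subsidy lowers effective supply by 15.36: p = 35.44 + 0.025q.
New quantity: 161.7 − 0.042q = 35.44 + 0.025q → q' = 1884.4776.
Overproduction Δq = 1884.4776 − 1655.2239 = 229.2537; wedge = subsidy = 15.36.
The triangle = ½ × 229.2537 × 15.36 = 1760.67.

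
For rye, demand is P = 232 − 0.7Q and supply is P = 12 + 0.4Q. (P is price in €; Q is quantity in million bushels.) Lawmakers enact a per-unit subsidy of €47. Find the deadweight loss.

Competitive equilibrium: 232 − 0.7Q = 12 + 0.4Q → Q* = 200, P* = 92.
The subsidy lowers effective supply by 47: P = 0.4Q − 35.
New quantity: 232 − 0.7Q = 0.4Q − 35 → Q' = 242.7273.
Overproduction ΔQ = 242.7273 − 200 = 42.7273; wedge = subsidy = 47.
DWL = ½ × 42.7273 × 47 = €1004.09 million.

€1004.09 million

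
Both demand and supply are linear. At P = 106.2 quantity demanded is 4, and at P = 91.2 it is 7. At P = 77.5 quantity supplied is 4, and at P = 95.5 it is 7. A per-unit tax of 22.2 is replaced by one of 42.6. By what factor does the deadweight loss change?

Demand slope = (91.2 − 106.2)/(7 − 4) = −5, so P = 126.2 − 5Q.
Supply slope = (95.5 − 77.5)/(7 − 4) = 6, so P = 53.5 + 6Q.
Competitive equilibrium: 126.2 − 5Q = 53.5 + 6Q → Q* = 6.6091, P* = 93.1545.
For a per-unit tax t: ΔQ = t/11, so DWL = ½·t·(t/11) = t²/22.
At t = 22.2: DWL = 22.402. At t = 42.6: DWL = 82.489.
Ratio = (42.6/22.2)² = 3.682.

3.682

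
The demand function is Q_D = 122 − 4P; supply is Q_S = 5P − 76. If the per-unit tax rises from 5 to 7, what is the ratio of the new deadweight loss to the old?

1.96

In inverse form: demand P = 30.5 − 0.25Q, supply P = 15.2 + 0.2Q.
Competitive equilibrium: 30.5 − 0.25Q = 15.2 + 0.2Q → Q* = 34, P* = 22.
For a per-unit tax t: ΔQ = t/0.45, so DWL = ½·t·(t/0.45) = t²/0.9.
At t = 5: DWL = 27.778. At t = 7: DWL = 54.444.
Ratio = (7/5)² = 1.96.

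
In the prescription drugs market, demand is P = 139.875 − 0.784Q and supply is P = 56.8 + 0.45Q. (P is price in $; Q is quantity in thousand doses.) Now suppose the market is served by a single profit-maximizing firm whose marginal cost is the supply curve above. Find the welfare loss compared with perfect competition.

Competitive equilibrium: 139.875 − 0.784Q = 56.8 + 0.45Q → Q* = 67.3217, P* = 87.0948.
Marginal revenue: MR = 139.875 − 1.568Q. Set MR = MC: 139.875 − 1.568Q = 56.8 + 0.45Q → Q_m = 41.167.
Price P_m = 139.875 − 0.784·41.167 = 107.6001; MC(Q_m) = 56.8 + 0.45·41.167 = 75.3252.
Competitive Q* = 67.3217, so ΔQ = 26.1547; wedge = 107.6001 − 75.3252 = 32.2749.
Welfare loss = ½ × 26.1547 × 32.2749 = $422.07 thousand.

$422.07 thousand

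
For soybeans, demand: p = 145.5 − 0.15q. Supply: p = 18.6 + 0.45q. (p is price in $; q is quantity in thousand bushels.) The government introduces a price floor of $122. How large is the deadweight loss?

Competitive equilibrium: 145.5 − 0.15q = 18.6 + 0.45q → q* = 211.5, p* = 113.775.
At the floor p = 122, quantity demanded = (145.5 − 122)/0.15 = 156.6667.
Sellers' marginal cost at q' = 156.6667: 18.6 + 0.45·156.6667 = 89.1.
Δq = 211.5 − 156.6667 = 54.8333; wedge = 122 − 89.1 = 32.9.
Deadweight loss = ½ × 54.8333 × 32.9 = $902.01 thousand.

$902.01 thousand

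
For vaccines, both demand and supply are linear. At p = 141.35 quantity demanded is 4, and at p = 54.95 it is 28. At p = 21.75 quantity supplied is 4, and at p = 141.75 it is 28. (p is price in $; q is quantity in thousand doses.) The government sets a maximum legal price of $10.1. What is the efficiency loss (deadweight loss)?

Demand slope = (54.95 − 141.35)/(28 − 4) = −3.6, so p = 155.75 − 3.6q.
Supply slope = (141.75 − 21.75)/(28 − 4) = 5, so p = 1.75 + 5q.
Competitive equilibrium: 155.75 − 3.6q = 1.75 + 5q → q* = 17.907, p* = 91.2849.
At the ceiling p = 10.1, quantity supplied = (10.1 − 1.75)/5 = 1.67.
Willingness to pay at q' = 1.67: 155.75 − 3.6·1.67 = 149.738.
Δq = 17.907 − 1.67 = 16.237; wedge = 149.738 − 10.1 = 139.638.
DWL = ½ × 16.237 × 139.638 = $1133.65 thousand.

$1133.65 thousand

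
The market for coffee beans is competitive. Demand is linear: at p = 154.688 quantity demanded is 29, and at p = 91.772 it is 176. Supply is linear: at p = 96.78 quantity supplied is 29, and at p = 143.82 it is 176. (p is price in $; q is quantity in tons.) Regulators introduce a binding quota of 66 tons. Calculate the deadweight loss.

Demand slope = (91.772 − 154.688)/(176 − 29) = −0.428, so p = 167.1 − 0.428q.
Supply slope = (143.82 − 96.78)/(176 − 29) = 0.32, so p = 87.5 + 0.32q.
Competitive equilibrium: 167.1 − 0.428q = 87.5 + 0.32q → q* = 106.41711, p* = 121.55348.
At q = 66: demand price = 167.1 − 0.428·66 = 138.852; supply price = 87.5 + 0.32·66 = 108.62.
Δq = 106.41711 − 66 = 40.41711; wedge = 138.852 − 108.62 = 30.232.
Deadweight loss = ½ × 40.41711 × 30.232 = $610.95.

$610.95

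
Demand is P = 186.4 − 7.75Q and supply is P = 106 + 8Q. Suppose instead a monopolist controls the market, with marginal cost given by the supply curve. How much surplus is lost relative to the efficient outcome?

Competitive equilibrium: 186.4 − 7.75Q = 106 + 8Q → Q* = 5.1048, P* = 146.8381.
Marginal revenue: MR = 186.4 − 15.5Q. Set MR = MC: 186.4 − 15.5Q = 106 + 8Q → Q_m = 3.4213.
Price P_m = 186.4 − 7.75·3.4213 = 159.8849; MC(Q_m) = 106 + 8·3.4213 = 133.3704.
Competitive Q* = 5.1048, so ΔQ = 1.6835; wedge = 159.8849 − 133.3704 = 26.5145.
Welfare loss = ½ × 1.6835 × 26.5145 = 22.32.

22.32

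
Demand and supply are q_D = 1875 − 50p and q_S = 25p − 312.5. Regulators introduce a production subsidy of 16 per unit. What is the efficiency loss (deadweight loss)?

2133.33

In inverse form: demand p = 37.5 − 0.02q, supply p = 12.5 + 0.04q.
Competitive equilibrium: 37.5 − 0.02q = 12.5 + 0.04q → q* = 416.6667, p* = 29.1667.
The subsidy lowers effective supply by 16: p = 0.04q − 3.5.
New quantity: 37.5 − 0.02q = 0.04q − 3.5 → q' = 683.3333.
Overproduction Δq = 683.3333 − 416.6667 = 266.6666; wedge = subsidy = 16.
Welfare loss = ½ × 266.6666 × 16 = 2133.33.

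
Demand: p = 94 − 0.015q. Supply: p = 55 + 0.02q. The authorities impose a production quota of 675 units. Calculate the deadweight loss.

3377.01

Competitive equilibrium: 94 − 0.015q = 55 + 0.02q → q* = 1114.2857, p* = 77.2857.
At q = 675: demand price = 94 − 0.015·675 = 83.875; supply price = 55 + 0.02·675 = 68.5.
Δq = 1114.2857 − 675 = 439.2857; wedge = 83.875 − 68.5 = 15.375.
Welfare loss = ½ × 439.2857 × 15.375 = 3377.01.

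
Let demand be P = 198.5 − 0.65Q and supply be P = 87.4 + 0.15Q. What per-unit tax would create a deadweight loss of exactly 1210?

Competitive equilibrium: 198.5 − 0.65Q = 87.4 + 0.15Q → Q* = 138.875, P* = 108.2313.
A tax t gives ΔQ = t/0.8 and wedge t, so DWL = t²/1.6.
t²/1.6 = 1210 → t² = 1936 → t = 44.

44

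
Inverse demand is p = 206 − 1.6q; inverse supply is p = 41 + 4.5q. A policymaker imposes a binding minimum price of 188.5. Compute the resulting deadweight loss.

Competitive equilibrium: 206 − 1.6q = 41 + 4.5q → q* = 27.0492, p* = 162.7213.
At the floor p = 188.5, quantity demanded = (206 − 188.5)/1.6 = 10.9375.
Sellers' marginal cost at q' = 10.9375: 41 + 4.5·10.9375 = 90.2188.
Δq = 27.0492 − 10.9375 = 16.1117; wedge = 188.5 − 90.2188 = 98.2812.
The triangle = ½ × 16.1117 × 98.2812 = 791.74.

791.74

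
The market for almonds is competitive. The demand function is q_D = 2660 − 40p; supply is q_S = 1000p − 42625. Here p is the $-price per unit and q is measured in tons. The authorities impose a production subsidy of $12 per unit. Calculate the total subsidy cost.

$16557.69

In inverse form: demand p = 66.5 − 0.025q, supply p = 42.625 + 0.001q.
Competitive equilibrium: 66.5 − 0.025q = 42.625 + 0.001q → q* = 918.2692, p* = 43.5433.
The subsidy lowers effective supply by 12: p = 30.625 + 0.001q.
New quantity: 66.5 − 0.025q = 30.625 + 0.001q → q' = 1379.8077.
Total subsidy cost = 12 × 1379.8077 = $16557.69.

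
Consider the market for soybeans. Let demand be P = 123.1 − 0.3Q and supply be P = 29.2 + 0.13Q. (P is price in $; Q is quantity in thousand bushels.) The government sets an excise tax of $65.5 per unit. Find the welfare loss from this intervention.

$4988.66 thousand

Competitive equilibrium: 123.1 − 0.3Q = 29.2 + 0.13Q → Q* = 218.3721, P* = 57.5884.
With the tax, the buyer price exceeds the seller price by 65.5: (123.1 − 0.3Q) − (29.2 + 0.13Q) = 65.5 → Q' = 66.0465.
ΔQ = 218.3721 − 66.0465 = 152.3256; the wedge equals the tax, 65.5.
Deadweight loss = ½ × 152.3256 × 65.5 = $4988.66 thousand.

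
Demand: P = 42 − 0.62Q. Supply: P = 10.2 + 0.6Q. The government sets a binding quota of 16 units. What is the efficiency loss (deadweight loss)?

61.80

Competitive equilibrium: 42 − 0.62Q = 10.2 + 0.6Q → Q* = 26.0656, P* = 25.8393.
At Q = 16: demand price = 42 − 0.62·16 = 32.08; supply price = 10.2 + 0.6·16 = 19.8.
ΔQ = 26.0656 − 16 = 10.0656; wedge = 32.08 − 19.8 = 12.28.
DWL = ½ × 10.0656 × 12.28 = 61.80.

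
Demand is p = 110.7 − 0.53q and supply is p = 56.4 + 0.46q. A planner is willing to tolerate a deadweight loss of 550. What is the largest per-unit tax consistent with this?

33

Competitive equilibrium: 110.7 − 0.53q = 56.4 + 0.46q → q* = 54.8485, p* = 81.6303.
A tax t gives Δq = t/0.99 and wedge t, so DWL = t²/1.98.
t²/1.98 = 550 → t² = 1089 → t = 33.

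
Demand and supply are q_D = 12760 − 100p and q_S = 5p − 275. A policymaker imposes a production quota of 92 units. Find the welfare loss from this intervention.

In inverse form: demand p = 127.6 − 0.01q, supply p = 55 + 0.2q.
Competitive equilibrium: 127.6 − 0.01q = 55 + 0.2q → q* = 345.7143, p* = 124.1429.
At q = 92: demand price = 127.6 − 0.01·92 = 126.68; supply price = 55 + 0.2·92 = 73.4.
Δq = 345.7143 − 92 = 253.7143; wedge = 126.68 − 73.4 = 53.28.
Deadweight loss = ½ × 253.7143 × 53.28 = 6758.95.

6758.95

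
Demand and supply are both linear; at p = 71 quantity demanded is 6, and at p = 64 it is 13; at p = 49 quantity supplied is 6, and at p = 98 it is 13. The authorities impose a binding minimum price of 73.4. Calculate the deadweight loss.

Demand slope = (64 − 71)/(13 − 6) = −1, so p = 77 − q.
Supply slope = (98 − 49)/(13 − 6) = 7, so p = 7 + 7q.
Competitive equilibrium: 77 − q = 7 + 7q → q* = 8.75, p* = 68.25.
At the floor p = 73.4, quantity demanded = (77 − 73.4)/1 = 3.6.
Sellers' marginal cost at q' = 3.6: 7 + 7·3.6 = 32.2.
Δq = 8.75 − 3.6 = 5.15; wedge = 73.4 − 32.2 = 41.2.
Deadweight loss = ½ × 5.15 × 41.2 = 106.09.

106.09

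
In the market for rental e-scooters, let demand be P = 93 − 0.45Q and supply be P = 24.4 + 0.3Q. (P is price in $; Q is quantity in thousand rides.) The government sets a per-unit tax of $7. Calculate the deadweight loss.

$32.67 thousand

Competitive equilibrium: 93 − 0.45Q = 24.4 + 0.3Q → Q* = 91.4667, P* = 51.84.
With the tax, the buyer price exceeds the seller price by 7: (93 − 0.45Q) − (24.4 + 0.3Q) = 7 → Q' = 82.1333.
ΔQ = 91.4667 − 82.1333 = 9.3334; the wedge equals the tax, 7.
DWL = ½ × 9.3334 × 7 = $32.67 thousand.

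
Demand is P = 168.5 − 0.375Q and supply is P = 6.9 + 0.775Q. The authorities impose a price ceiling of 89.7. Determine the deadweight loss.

652.36

Competitive equilibrium: 168.5 − 0.375Q = 6.9 + 0.775Q → Q* = 140.5217, P* = 115.8043.
At the ceiling P = 89.7, quantity supplied = (89.7 − 6.9)/0.775 = 106.8387.
Willingness to pay at Q' = 106.8387: 168.5 − 0.375·106.8387 = 128.4355.
ΔQ = 140.5217 − 106.8387 = 33.683; wedge = 128.4355 − 89.7 = 38.7355.
Deadweight loss = ½ × 33.683 × 38.7355 = 652.36.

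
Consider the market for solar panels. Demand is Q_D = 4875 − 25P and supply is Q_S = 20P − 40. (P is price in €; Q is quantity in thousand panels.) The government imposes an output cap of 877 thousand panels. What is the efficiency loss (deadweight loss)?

€72288.69 thousand

In inverse form: demand P = 195 − 0.04Q, supply P = 2 + 0.05Q.
Competitive equilibrium: 195 − 0.04Q = 2 + 0.05Q → Q* = 2144.4444, P* = 109.2222.
At Q = 877: demand price = 195 − 0.04·877 = 159.92; supply price = 2 + 0.05·877 = 45.85.
ΔQ = 2144.4444 − 877 = 1267.4444; wedge = 159.92 − 45.85 = 114.07.
Welfare loss = ½ × 1267.4444 × 114.07 = €72288.69 thousand.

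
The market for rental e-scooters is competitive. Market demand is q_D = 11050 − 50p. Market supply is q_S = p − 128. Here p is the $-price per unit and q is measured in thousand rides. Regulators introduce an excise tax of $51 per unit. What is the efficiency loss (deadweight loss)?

In inverse form: demand p = 221 − 0.02q, supply p = 128 + q.
Competitive equilibrium: 221 − 0.02q = 128 + q → q* = 91.1765, p* = 219.1765.
With the tax, the buyer price exceeds the seller price by 51: (221 − 0.02q) − (128 + q) = 51 → q' = 41.1765.
Δq = 91.1765 − 41.1765 = 50; the wedge equals the tax, 51.
Deadweight loss = ½ × 50 × 51 = $1275 thousand.

$1275 thousand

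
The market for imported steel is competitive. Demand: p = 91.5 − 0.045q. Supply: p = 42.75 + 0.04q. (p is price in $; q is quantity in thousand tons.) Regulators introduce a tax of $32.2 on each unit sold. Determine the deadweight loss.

Competitive equilibrium: 91.5 − 0.045q = 42.75 + 0.04q → q* = 573.5294, p* = 65.6912.
With the tax, the buyer price exceeds the seller price by 32.2: (91.5 − 0.045q) − (42.75 + 0.04q) = 32.2 → q' = 194.7059.
Δq = 573.5294 − 194.7059 = 378.8235; the wedge equals the tax, 32.2.
DWL = ½ × 378.8235 × 32.2 = $6099.06 thousand.

$6099.06 thousand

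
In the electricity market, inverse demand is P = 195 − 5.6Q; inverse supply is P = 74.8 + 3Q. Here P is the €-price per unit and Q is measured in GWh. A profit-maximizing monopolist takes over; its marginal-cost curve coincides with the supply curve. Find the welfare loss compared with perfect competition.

Competitive equilibrium: 195 − 5.6Q = 74.8 + 3Q → Q* = 13.9767, P* = 116.7302.
Marginal revenue: MR = 195 − 11.2Q. Set MR = MC: 195 − 11.2Q = 74.8 + 3Q → Q_m = 8.4648.
Price P_m = 195 − 5.6·8.4648 = 147.5971; MC(Q_m) = 74.8 + 3·8.4648 = 100.1944.
Competitive Q* = 13.9767, so ΔQ = 5.5119; wedge = 147.5971 − 100.1944 = 47.4027.
Welfare loss = ½ × 5.5119 × 47.4027 = €130.64.

€130.64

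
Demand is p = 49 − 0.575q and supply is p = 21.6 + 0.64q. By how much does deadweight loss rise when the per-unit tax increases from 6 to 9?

18.52

Competitive equilibrium: 49 − 0.575q = 21.6 + 0.64q → q* = 22.5514, p* = 36.0329.
For a per-unit tax t: Δq = t/1.215, so DWL = ½·t·(t/1.215) = t²/2.43.
At t = 6: DWL = 14.815. At t = 9: DWL = 33.333.
Increase = 33.333 − 14.815 = 18.52.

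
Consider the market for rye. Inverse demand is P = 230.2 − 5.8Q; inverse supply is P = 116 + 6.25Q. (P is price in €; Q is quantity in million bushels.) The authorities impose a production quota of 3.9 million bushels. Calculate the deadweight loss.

€187.41 million

Competitive equilibrium: 230.2 − 5.8Q = 116 + 6.25Q → Q* = 9.4772, P* = 175.2324.
At Q = 3.9: demand price = 230.2 − 5.8·3.9 = 207.58; supply price = 116 + 6.25·3.9 = 140.375.
ΔQ = 9.4772 − 3.9 = 5.5772; wedge = 207.58 − 140.375 = 67.205.
DWL = ½ × 5.5772 × 67.205 = €187.41 million.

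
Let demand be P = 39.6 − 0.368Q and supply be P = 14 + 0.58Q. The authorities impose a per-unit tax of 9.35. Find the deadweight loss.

Competitive equilibrium: 39.6 − 0.368Q = 14 + 0.58Q → Q* = 27.0042, P* = 29.6624.
With the tax, the buyer price exceeds the seller price by 9.35: (39.6 − 0.368Q) − (14 + 0.58Q) = 9.35 → Q' = 17.1414.
ΔQ = 27.0042 − 17.1414 = 9.8628; the wedge equals the tax, 9.35.
DWL = ½ × 9.8628 × 9.35 = 46.11.

46.11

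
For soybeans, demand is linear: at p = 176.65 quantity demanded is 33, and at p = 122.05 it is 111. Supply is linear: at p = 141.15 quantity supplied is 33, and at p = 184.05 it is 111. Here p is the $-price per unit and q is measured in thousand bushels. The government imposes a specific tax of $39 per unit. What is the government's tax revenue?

$1177.80 thousand

Demand slope = (122.05 − 176.65)/(111 − 33) = −0.7, so p = 199.75 − 0.7q.
Supply slope = (184.05 − 141.15)/(111 − 33) = 0.55, so p = 123 + 0.55q.
Competitive equilibrium: 199.75 − 0.7q = 123 + 0.55q → q* = 61.4, p* = 156.77.
With the tax, the buyer price exceeds the seller price by 39: (199.75 − 0.7q) − (123 + 0.55q) = 39 → q' = 30.2.
Tax revenue = 39 × 30.2 = $1177.80 thousand.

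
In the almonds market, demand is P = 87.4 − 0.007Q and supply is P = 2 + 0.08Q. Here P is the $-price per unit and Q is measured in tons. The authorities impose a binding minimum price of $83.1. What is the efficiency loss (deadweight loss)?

$5869.30

Competitive equilibrium: 87.4 − 0.007Q = 2 + 0.08Q → Q* = 981.6092, P* = 80.5287.
At the floor P = 83.1, quantity demanded = (87.4 − 83.1)/0.007 = 614.2857.
Sellers' marginal cost at Q' = 614.2857: 2 + 0.08·614.2857 = 51.1429.
ΔQ = 981.6092 − 614.2857 = 367.3235; wedge = 83.1 − 51.1429 = 31.9571.
DWL = ½ × 367.3235 × 31.9571 = $5869.30.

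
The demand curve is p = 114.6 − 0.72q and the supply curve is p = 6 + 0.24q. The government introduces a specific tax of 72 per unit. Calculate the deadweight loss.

Competitive equilibrium: 114.6 − 0.72q = 6 + 0.24q → q* = 113.125, p* = 33.15.
With the tax, the buyer price exceeds the seller price by 72: (114.6 − 0.72q) − (6 + 0.24q) = 72 → q' = 38.125.
Δq = 113.125 − 38.125 = 75; the wedge equals the tax, 72.
Deadweight loss = ½ × 75 × 72 = 2700.

2700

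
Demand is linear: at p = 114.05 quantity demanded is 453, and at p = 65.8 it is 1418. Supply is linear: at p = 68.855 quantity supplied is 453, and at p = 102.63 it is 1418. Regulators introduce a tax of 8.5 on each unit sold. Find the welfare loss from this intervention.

425

Demand slope = (65.8 − 114.05)/(1418 − 453) = −0.05, so p = 136.7 − 0.05q.
Supply slope = (102.63 − 68.855)/(1418 − 453) = 0.035, so p = 53 + 0.035q.
Competitive equilibrium: 136.7 − 0.05q = 53 + 0.035q → q* = 984.7059, p* = 87.4647.
With the tax, the buyer price exceeds the seller price by 8.5: (136.7 − 0.05q) − (53 + 0.035q) = 8.5 → q' = 884.7059.
Δq = 984.7059 − 884.7059 = 100; the wedge equals the tax, 8.5.
DWL = ½ × 100 × 8.5 = 425.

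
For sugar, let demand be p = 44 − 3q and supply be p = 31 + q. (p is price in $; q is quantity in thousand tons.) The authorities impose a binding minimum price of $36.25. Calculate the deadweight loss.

$0.89 thousand

Competitive equilibrium: 44 − 3q = 31 + q → q* = 3.25, p* = 34.25.
At the floor p = 36.25, quantity demanded = (44 − 36.25)/3 = 2.5833.
Sellers' marginal cost at q' = 2.5833: 31 + 1·2.5833 = 33.5833.
Δq = 3.25 − 2.5833 = 0.6667; wedge = 36.25 − 33.5833 = 2.6667.
DWL = ½ × 0.6667 × 2.6667 = $0.89 thousand.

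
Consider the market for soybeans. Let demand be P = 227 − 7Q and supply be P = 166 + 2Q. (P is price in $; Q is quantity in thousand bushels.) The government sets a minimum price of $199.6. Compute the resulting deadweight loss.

$36.90 thousand

Competitive equilibrium: 227 − 7Q = 166 + 2Q → Q* = 6.7778, P* = 179.5556.
At the floor P = 199.6, quantity demanded = (227 − 199.6)/7 = 3.9143.
Sellers' marginal cost at Q' = 3.9143: 166 + 2·3.9143 = 173.8286.
ΔQ = 6.7778 − 3.9143 = 2.8635; wedge = 199.6 − 173.8286 = 25.7714.
Deadweight loss = ½ × 2.8635 × 25.7714 = $36.90 thousand.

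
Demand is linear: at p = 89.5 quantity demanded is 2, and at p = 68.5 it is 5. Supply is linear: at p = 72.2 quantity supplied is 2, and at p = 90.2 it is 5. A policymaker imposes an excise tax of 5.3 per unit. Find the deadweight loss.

Demand slope = (68.5 − 89.5)/(5 − 2) = −7, so p = 103.5 − 7q.
Supply slope = (90.2 − 72.2)/(5 − 2) = 6, so p = 60.2 + 6q.
Competitive equilibrium: 103.5 − 7q = 60.2 + 6q → q* = 3.3308, p* = 80.1846.
With the tax, the buyer price exceeds the seller price by 5.3: (103.5 − 7q) − (60.2 + 6q) = 5.3 → q' = 2.9231.
Δq = 3.3308 − 2.9231 = 0.4077; the wedge equals the tax, 5.3.
The triangle = ½ × 0.4077 × 5.3 = 1.08.

1.08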